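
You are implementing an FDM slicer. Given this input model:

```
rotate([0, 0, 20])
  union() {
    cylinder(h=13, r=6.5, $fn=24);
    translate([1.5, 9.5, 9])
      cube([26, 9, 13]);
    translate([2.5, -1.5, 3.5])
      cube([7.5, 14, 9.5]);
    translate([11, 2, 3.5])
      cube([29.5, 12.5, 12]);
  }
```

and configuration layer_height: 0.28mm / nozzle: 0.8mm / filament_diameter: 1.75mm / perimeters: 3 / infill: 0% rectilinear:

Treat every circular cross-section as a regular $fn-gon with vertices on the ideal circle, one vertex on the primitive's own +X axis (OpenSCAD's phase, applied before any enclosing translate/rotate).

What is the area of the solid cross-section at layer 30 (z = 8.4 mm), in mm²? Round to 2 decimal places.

At z = 8.4 mm: the r=6.5 cylinder contributes a regular 24-gon of circumradius 6.5 (area = (24/2)·6.500²·sin(360°/24) = 131.22 mm²); the cube at (1.5, 9.5) does not reach this height (z outside [9, 22]); the 7.5×14 cube at (2.5, -1.5) contributes its full rectangle (area 105.00 mm²); the cube at (11, 2) is present — its section is the full 29.5×12.5 rectangle (area 368.75 mm²); Combining (union): the regions partially overlap — summed areas 604.97 mm² minus the doubly-counted overlap 22.91 mm² gives 582.06 mm² — area = 582.06 mm²; (rotated 20° about Z; rotation is an isometry so areas/perimeters/island counts are preserved). Overall, the cross-section has 2 separate islands. Net area = 582.06 mm².

582.06 mm²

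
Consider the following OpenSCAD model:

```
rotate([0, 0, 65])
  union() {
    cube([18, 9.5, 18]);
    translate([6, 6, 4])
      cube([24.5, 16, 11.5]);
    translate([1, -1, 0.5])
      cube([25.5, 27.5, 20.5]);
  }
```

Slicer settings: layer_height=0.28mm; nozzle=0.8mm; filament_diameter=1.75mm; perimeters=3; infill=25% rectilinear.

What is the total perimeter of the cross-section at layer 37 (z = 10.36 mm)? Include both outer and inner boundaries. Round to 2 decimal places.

At z = 10.36 mm: the cube is present — its section is the full 18×9.5 rectangle (perimeter 55.00 mm); the 24.5×16 cube at (6, 6) contributes its full rectangle (perimeter 81.00 mm); the cube at (1, -1) (footprint 25.5×27.5) is included at this height (perimeter 106.00 mm); Combining (union): the regions partially overlap (shared area 489.50 mm²), so the edge portions inside another operand are dropped and the merged outline is re-measured after clipping — boundary = 116.00 mm; (rotated 65° about Z; rotation is an isometry so areas/perimeters/island counts are preserved). Overall, the cross-section is a single solid region. Total boundary length (outer) = 116.00 mm.

116.00 mm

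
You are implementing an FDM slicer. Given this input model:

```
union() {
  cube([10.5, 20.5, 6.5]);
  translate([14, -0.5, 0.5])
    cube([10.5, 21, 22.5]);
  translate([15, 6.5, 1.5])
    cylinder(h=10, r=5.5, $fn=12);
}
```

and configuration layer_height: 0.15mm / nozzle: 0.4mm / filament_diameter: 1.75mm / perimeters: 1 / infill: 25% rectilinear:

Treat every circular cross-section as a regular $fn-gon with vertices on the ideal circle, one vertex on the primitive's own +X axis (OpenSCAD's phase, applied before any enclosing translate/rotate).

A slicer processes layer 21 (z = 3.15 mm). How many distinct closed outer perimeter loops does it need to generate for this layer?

At z = 3.15 mm: the cube is present — its section is the full 10.5×20.5 rectangle; the cube at (14, -0.5) (footprint 10.5×21) is included at this height; the r=5.5 cylinder at (15, 6.5) gives a regular 12-gon of circumradius 5.5 (constant along its height); Combining (union): the regions partially overlap (shared area 59.65 mm²), so overlapping operands fuse into one piece — 1 connected region. The result has 1 disconnected region.

1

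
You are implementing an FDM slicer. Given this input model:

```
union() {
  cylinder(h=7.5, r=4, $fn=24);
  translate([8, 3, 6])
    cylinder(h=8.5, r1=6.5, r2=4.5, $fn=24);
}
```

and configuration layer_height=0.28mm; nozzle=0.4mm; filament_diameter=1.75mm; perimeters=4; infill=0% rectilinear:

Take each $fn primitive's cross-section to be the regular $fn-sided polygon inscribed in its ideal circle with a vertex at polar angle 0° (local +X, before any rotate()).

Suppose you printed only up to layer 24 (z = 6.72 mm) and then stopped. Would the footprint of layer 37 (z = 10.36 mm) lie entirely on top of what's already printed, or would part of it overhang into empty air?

Compare the two slices. At z = 6.72: the r=4 cylinder gives a regular 24-gon of circumradius 4 (constant along its height) (area = (24/2)·4.000²·sin(360°/24) = 49.69 mm²); the cone at (8, 3) (r1=6.5→r2=4.5) has section circumradius 6.331 here — a regular 24-gon (area = (24/2)·6.331²·sin(360°/24) = 124.47 mm²); Combining (union): the regions partially overlap — summed areas 174.16 mm² minus the doubly-counted overlap 6.48 mm² gives 167.68 mm² — area = 167.68 mm². At z = 10.36: the cylinder does not reach this height (z outside [0, 7.5]); the cone at (8, 3): at t=0.513 of its height the radius interpolates to r₁+(r₂−r₁)t = 5.474, giving a regular 24-gon of that circumradius (area = (24/2)·5.474²·sin(360°/24) = 93.07 mm²); Combining (union): only the cone at (8, 3) is present, so the union is just that shape — area = 93.07 mm². Checking containment: the cross-section at z = 10.36 is a subset of the cross-section at z = 6.72.

entirely on top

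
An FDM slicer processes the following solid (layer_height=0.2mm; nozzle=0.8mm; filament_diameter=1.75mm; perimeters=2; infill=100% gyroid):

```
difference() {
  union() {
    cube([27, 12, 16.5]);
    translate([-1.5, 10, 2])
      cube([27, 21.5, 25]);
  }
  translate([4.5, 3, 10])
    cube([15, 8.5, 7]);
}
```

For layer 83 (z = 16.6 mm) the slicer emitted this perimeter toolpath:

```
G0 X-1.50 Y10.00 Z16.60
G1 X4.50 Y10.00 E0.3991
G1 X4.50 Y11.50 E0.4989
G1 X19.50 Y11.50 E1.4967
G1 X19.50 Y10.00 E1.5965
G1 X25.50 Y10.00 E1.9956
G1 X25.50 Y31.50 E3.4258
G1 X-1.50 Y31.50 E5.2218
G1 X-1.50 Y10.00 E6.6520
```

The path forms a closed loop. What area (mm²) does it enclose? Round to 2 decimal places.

558.00 mm²

Apply the shoelace formula to the sequence of (X, Y) vertices; enclosed area = 558.00 mm².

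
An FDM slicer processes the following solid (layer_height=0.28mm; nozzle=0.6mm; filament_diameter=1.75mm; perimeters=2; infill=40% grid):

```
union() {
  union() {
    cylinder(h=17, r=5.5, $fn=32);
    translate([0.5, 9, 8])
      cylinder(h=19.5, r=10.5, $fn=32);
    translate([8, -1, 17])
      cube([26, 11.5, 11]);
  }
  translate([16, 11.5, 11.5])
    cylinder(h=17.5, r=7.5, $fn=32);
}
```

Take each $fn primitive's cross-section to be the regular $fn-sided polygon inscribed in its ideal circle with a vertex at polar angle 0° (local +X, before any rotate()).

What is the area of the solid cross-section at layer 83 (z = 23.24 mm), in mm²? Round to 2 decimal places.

At z = 23.24 mm: the cylinder is not intersected at this z (z outside [0, 17]); the r=10.5 cylinder at (0.5, 9) contributes a regular 32-gon of circumradius 10.5 (area = (32/2)·10.500²·sin(360°/32) = 344.14 mm²); the cube at (8, -1) (footprint 26×11.5) is included at this height (area 299.00 mm²); Combining (union): the regions partially overlap — summed areas 643.14 mm² minus the doubly-counted overlap 19.29 mm² gives 623.85 mm² — area = 623.85 mm²; the r=7.5 cylinder at (16, 11.5) contributes a regular 32-gon of circumradius 7.5 (area = (32/2)·7.500²·sin(360°/32) = 175.58 mm²); Merging all regions: the regions partially overlap — summed areas 799.43 mm² minus the doubly-counted overlap 79.33 mm² gives 720.10 mm² — area = 720.10 mm². Overall, the cross-section is a single solid region. Net area = 720.10 mm².

720.10 mm²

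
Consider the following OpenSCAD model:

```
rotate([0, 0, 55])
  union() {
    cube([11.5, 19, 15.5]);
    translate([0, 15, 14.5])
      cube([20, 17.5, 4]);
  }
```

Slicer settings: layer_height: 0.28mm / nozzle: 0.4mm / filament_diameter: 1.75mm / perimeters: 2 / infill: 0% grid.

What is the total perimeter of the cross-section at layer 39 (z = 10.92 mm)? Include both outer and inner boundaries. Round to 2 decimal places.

61.00 mm

At z = 10.92 mm: the cube is present — its section is the full 11.5×19 rectangle (perimeter 61.00 mm); the cube at (0, 15) is not intersected at this z (z outside [14.5, 18.5]); Merging all regions: only the 11.5×19 cube is present, so the union is just that shape — boundary = 61.00 mm; (rotated 55° about Z; rotation is an isometry so areas/perimeters/island counts are preserved). Overall, the cross-section is a single solid region. Total boundary length (outer) = 61.00 mm.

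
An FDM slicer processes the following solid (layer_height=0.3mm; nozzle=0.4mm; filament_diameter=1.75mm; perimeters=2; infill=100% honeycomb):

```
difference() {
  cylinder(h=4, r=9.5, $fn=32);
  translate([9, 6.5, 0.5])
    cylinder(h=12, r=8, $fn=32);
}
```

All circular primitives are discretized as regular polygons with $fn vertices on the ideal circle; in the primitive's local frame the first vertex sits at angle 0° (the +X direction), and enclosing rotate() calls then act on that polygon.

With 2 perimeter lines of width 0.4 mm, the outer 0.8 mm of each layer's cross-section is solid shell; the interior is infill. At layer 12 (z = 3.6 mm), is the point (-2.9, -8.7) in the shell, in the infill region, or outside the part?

shell

At z = 3.6 mm: the r=9.5 cylinder contributes a regular 32-gon of circumradius 9.5; the r=8 cylinder at (9, 6.5) gives a regular 32-gon of circumradius 8 (constant along its height); Taking the first minus the rest: starting from the r=9.5 cylinder, the r=8 cylinder at (9, 6.5) partially overlaps it — only the 58.97 mm² overlap (of its 199.77 mm²) is removed, clipping the outline — 1 connected region. Overall, the cross-section is a single solid region. The nearest boundary edge runs (-1.85, -9.32)→(-3.64, -8.78); distance from the point to it = 0.29 mm. The point is inside the cross-section, 0.29 mm from the nearest boundary — within the 0.8 mm shell band (2 × 0.4).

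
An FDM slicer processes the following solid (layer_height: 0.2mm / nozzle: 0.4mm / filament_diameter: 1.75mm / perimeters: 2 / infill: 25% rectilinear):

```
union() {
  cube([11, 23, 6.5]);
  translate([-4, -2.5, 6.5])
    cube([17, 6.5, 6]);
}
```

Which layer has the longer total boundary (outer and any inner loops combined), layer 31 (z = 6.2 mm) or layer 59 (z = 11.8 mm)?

layer 31 (z = 6.2 mm)

Layer 31 (z = 6.2): the cube (footprint 11×23) is included at this height (perimeter 68.00 mm); the cube at (-4, -2.5) is not intersected at this z (z outside [6.5, 12.5]); Taking the union: only the 11×23 cube is present, so the union is just that shape — boundary = 68.00 mm. So its perimeter = 68.00 mm. Layer 59 (z = 11.8): the cube is absent (z outside [0, 6.5]); the cube at (-4, -2.5) (footprint 17×6.5) is included at this height (perimeter 47.00 mm); Combining (union): only the 17×6.5 cube at (-4, -2.5) is present, so the union is just that shape — boundary = 47.00 mm. So its perimeter = 47.00 mm. Layer 31 is larger (68.00 vs 47.00 mm).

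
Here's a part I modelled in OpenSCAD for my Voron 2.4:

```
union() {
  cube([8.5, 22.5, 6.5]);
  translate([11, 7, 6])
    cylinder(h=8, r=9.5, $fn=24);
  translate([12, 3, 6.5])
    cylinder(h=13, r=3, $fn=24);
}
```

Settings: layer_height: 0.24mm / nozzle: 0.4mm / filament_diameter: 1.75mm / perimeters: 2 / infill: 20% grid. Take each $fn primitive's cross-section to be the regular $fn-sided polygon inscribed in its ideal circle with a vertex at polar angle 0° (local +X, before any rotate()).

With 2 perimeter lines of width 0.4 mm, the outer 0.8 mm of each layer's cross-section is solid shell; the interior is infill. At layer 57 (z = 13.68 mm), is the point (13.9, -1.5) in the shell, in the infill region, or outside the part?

At z = 13.68 mm: the cube is not intersected at this z (z outside [0, 6.5]); the r=9.5 cylinder at (11, 7) gives a regular 24-gon of circumradius 9.5 (constant along its height); the r=3 cylinder at (12, 3) contributes a regular 24-gon of circumradius 3; Taking the union: the r=3 cylinder at (12, 3) lies entirely inside the r=9.5 cylinder at (11, 7), so the union is just the r=9.5 cylinder at (11, 7) — 1 connected region. Overall, the cross-section is a single solid region. The nearest boundary edge runs (15.75, -1.23)→(13.46, -2.18); distance from the point to it = 0.46 mm. The point is inside the cross-section, 0.46 mm from the nearest boundary — within the 0.8 mm shell band (2 × 0.4).

shell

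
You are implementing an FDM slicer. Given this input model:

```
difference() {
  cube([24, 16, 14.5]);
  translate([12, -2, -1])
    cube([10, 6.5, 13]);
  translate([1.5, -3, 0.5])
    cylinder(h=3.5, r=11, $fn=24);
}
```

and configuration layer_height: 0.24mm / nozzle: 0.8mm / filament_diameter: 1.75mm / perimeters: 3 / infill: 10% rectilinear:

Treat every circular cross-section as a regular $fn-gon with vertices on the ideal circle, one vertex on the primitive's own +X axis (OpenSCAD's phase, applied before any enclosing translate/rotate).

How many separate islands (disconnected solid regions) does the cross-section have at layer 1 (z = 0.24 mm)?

At z = 0.24 mm: the 24×16 cube contributes its full rectangle; the cube at (12, -2) is present — its section is the full 10×6.5 rectangle; the cylinder at (1.5, -3) is not intersected at this z (z outside [0.5, 4]); Taking the first minus the rest: starting from the 24×16 cube, the 10×6.5 cube at (12, -2) partially overlaps it — only the 45.00 mm² overlap (of its 65.00 mm²) is removed, clipping the outline — 1 connected region. Overall, the cross-section is a single solid region. Island count = 1.

1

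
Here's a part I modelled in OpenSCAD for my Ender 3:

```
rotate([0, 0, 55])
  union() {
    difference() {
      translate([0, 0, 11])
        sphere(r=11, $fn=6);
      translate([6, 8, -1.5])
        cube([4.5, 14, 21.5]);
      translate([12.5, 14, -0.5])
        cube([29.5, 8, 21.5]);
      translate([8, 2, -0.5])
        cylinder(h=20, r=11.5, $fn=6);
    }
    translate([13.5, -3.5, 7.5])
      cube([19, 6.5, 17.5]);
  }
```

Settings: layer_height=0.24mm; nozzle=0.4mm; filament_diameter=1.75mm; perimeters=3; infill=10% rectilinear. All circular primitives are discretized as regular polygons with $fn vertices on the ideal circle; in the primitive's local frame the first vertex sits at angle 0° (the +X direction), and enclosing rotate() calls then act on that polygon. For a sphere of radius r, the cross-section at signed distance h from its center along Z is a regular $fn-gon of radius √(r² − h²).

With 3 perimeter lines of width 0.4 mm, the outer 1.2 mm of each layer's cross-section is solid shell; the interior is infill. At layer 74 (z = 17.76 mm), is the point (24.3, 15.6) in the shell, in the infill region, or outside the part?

outside

At z = 17.76 mm: the r=11 sphere slices to a regular 6-gon of circumradius 8.678 (√(r²−h²) with h=6.76 from center); the cube at (6, 8) (footprint 4.5×14) is included at this height; the cube at (12.5, 14) (footprint 29.5×8) is included at this height; the r=11.5 cylinder at (8, 2) contributes a regular 6-gon of circumradius 11.5; After the difference (first − rest): starting from the r=11 sphere, the 4.5×14 cube at (6, 8) misses the remaining region (no effect); the 29.5×8 cube at (12.5, 14) misses the remaining region (no effect); the r=11.5 cylinder at (8, 2) partially overlaps it — only the 115.51 mm² overlap (of its 343.60 mm²) is removed, clipping the outline — 1 connected region; the cube at (13.5, -3.5) (footprint 19×6.5) is included at this height; Taking the union: the 2 present regions are separate (no shared area or edge), so areas and boundary lengths simply add and each stays a separate island — 2 connected regions; (whole slice rotated 55° about Z — lengths, areas and connectivity unchanged). Overall, the cross-section has 2 separate islands. Undo the 55° rotation: the query point maps to (26.717, -10.958) in the un-rotated model frame. The nearest boundary edge runs (32.50, -3.50)→(13.50, -3.50); distance from the point to it = 7.46 mm. The point is not inside any of the regions above, so it lies outside the cross-section (7.46 mm from the nearest boundary).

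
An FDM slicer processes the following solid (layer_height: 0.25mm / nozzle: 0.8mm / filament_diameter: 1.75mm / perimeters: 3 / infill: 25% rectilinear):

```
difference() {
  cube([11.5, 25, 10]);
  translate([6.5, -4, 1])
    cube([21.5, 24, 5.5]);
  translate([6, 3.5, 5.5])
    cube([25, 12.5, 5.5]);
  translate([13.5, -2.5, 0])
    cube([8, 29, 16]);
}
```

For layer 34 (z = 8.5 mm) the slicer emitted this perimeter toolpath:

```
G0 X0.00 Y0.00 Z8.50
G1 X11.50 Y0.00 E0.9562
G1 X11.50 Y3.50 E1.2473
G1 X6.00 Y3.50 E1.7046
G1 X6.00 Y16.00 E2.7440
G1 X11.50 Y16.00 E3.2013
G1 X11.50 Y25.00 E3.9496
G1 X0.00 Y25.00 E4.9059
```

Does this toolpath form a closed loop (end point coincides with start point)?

no

Start point (G0): (0.00, 0.00). End point (last G1): the path does not return to the start — open.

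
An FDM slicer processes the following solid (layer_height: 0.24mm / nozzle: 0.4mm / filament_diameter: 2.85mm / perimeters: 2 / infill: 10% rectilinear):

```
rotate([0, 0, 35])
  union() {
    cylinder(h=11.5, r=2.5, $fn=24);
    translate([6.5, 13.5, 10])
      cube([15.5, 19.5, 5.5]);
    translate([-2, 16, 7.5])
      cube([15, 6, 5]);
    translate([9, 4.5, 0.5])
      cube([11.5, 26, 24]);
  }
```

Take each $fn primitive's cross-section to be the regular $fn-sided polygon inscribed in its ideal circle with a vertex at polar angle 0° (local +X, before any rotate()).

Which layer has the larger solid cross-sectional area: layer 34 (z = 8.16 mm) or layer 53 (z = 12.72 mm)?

layer 53 (z = 12.72 mm)

Layer 34 (z = 8.16): the r=2.5 cylinder gives a regular 24-gon of circumradius 2.5 (constant along its height) (area = (24/2)·2.500²·sin(360°/24) = 19.41 mm²); the cube at (6.5, 13.5) does not reach this height (z outside [10, 15.5]); the 15×6 cube at (-2, 16) contributes its full rectangle (area 90.00 mm²); the cube at (9, 4.5) (footprint 11.5×26) is included at this height (area 299.00 mm²); Merging all regions: the regions partially overlap — summed areas 408.41 mm² minus the doubly-counted overlap 24.00 mm² gives 384.41 mm² — area = 384.41 mm²; (rotated 35° about Z; rotation is an isometry so areas/perimeters/island counts are preserved). So its area = 384.41 mm². Layer 53 (z = 12.72): the cylinder is absent (z outside [0, 11.5]); the cube at (6.5, 13.5) is present — its section is the full 15.5×19.5 rectangle (area 302.25 mm²); the cube at (-2, 16) is absent (z outside [7.5, 12.5]); the cube at (9, 4.5) is present — its section is the full 11.5×26 rectangle (area 299.00 mm²); Merging all regions: the regions partially overlap — summed areas 601.25 mm² minus the doubly-counted overlap 195.50 mm² gives 405.75 mm² — area = 405.75 mm²; (whole slice rotated 35° about Z — lengths, areas and connectivity unchanged). So its area = 405.75 mm². Layer 53 is larger (405.75 vs 384.41 mm²).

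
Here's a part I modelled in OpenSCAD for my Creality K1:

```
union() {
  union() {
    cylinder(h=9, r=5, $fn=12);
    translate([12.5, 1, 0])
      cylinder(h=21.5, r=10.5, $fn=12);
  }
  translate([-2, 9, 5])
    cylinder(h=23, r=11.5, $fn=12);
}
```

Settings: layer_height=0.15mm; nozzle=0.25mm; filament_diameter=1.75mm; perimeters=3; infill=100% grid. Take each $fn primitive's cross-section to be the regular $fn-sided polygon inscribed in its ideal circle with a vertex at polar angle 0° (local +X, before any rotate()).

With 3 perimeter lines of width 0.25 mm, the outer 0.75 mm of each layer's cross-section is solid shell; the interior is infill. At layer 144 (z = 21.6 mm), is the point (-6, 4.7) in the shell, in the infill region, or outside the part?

infill

At z = 21.6 mm: the cylinder is not intersected at this z (z outside [0, 9]); the cylinder at (12.5, 1) is not intersected at this z (z outside [0, 21.5]); Combining (union): nothing is present at this height; the r=11.5 cylinder at (-2, 9) contributes a regular 12-gon of circumradius 11.5; Merging all regions: only the r=11.5 cylinder at (-2, 9) is present, so the union is just that shape — 1 connected region. Overall, the cross-section is a single solid region. The nearest boundary edge runs (-11.96, 3.25)→(-7.75, -0.96); distance from the point to it = 5.24 mm. The point is inside the cross-section and 5.24 mm from the nearest boundary — more than the 0.75 mm shell width (3 × 0.25), so it's in the infill interior.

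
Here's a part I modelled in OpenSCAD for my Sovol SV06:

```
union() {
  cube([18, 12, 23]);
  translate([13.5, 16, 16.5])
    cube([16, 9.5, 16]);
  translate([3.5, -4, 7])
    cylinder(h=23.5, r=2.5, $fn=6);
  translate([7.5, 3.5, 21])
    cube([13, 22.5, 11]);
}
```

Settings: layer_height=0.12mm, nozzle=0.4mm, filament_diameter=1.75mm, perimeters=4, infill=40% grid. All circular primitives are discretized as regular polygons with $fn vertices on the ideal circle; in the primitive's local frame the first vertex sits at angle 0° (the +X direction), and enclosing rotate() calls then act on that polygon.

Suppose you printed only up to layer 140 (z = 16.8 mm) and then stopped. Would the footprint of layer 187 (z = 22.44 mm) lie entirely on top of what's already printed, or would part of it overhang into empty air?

Compare the two slices. At z = 16.8: the cube is present — its section is the full 18×12 rectangle (area 216.00 mm²); the cube at (13.5, 16) is present — its section is the full 16×9.5 rectangle (area 152.00 mm²); the cylinder at (3.5, -4): section is a regular 6-gon, circumradius r=2.5 (area = (6/2)·2.500²·sin(360°/6) = 16.24 mm²); the cube at (7.5, 3.5) does not reach this height (z outside [21, 32]); Combining (union): the 3 present regions are separate (no shared area or edge), so areas and boundary lengths simply add and each stays a separate island — area = 384.24 mm². At z = 22.44: the cube (footprint 18×12) is included at this height (area 216.00 mm²); the 16×9.5 cube at (13.5, 16) contributes its full rectangle (area 152.00 mm²); the r=2.5 cylinder at (3.5, -4) gives a regular 6-gon of circumradius 2.5 (constant along its height) (area = (6/2)·2.500²·sin(360°/6) = 16.24 mm²); the cube at (7.5, 3.5) (footprint 13×22.5) is included at this height (area 292.50 mm²); Taking the union: the regions partially overlap — summed areas 676.74 mm² minus the doubly-counted overlap 155.75 mm² gives 520.99 mm² — area = 520.99 mm². Checking containment: at z = 22.44 the cross-section extends beyond the z = 16.8 cross-section by about 136.75 mm².

part overhangs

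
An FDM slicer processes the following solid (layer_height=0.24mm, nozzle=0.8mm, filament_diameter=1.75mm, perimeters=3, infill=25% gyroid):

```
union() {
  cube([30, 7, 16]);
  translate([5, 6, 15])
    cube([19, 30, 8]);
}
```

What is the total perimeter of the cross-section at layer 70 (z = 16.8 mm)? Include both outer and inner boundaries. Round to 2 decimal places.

At z = 16.8 mm: the cube is not intersected at this z (z outside [0, 16]); the cube at (5, 6) is present — its section is the full 19×30 rectangle (perimeter 98.00 mm); Merging all regions: only the 19×30 cube at (5, 6) is present, so the union is just that shape — boundary = 98.00 mm. Overall, the cross-section is a single solid region. Total boundary length (outer) = 98.00 mm.

98.00 mm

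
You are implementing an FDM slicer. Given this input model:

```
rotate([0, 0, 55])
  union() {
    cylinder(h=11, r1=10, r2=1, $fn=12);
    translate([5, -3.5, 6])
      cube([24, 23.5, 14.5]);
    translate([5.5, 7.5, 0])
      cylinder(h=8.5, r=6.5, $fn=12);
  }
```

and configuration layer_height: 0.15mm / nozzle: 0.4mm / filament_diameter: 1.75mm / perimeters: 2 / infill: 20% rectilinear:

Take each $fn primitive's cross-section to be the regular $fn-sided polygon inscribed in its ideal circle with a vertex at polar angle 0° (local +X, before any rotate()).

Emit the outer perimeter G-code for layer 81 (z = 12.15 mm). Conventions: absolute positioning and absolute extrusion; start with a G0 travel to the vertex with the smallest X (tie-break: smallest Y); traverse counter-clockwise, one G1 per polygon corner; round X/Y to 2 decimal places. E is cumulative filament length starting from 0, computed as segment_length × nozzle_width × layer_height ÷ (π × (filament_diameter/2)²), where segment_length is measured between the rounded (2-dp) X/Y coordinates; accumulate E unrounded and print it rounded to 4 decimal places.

At z = 12.15 mm: the cone is absent (z outside [0, 11]); the 24×23.5 cube at (5, -3.5) contributes its full rectangle; the cylinder at (5.5, 7.5) is not intersected at this z (z outside [0, 8.5]); Taking the union: only the 24×23.5 cube at (5, -3.5) is present, so the union is just that shape — 1 connected region; (whole slice rotated 55° about Z — lengths, areas and connectivity unchanged). The outline is a single polygon with 4 vertices. Extrusion per mm of travel: 0.4 × 0.15 / (π × 0.875²) = 0.024945. Accumulating E over each segment gives final E = 2.3699.

G0 X-13.52 Y15.57 Z12.15
G1 X5.73 Y2.09 E0.5862
G1 X19.50 Y21.75 E1.1850
G1 X0.25 Y35.23 E1.7712
G1 X-13.52 Y15.57 E2.3699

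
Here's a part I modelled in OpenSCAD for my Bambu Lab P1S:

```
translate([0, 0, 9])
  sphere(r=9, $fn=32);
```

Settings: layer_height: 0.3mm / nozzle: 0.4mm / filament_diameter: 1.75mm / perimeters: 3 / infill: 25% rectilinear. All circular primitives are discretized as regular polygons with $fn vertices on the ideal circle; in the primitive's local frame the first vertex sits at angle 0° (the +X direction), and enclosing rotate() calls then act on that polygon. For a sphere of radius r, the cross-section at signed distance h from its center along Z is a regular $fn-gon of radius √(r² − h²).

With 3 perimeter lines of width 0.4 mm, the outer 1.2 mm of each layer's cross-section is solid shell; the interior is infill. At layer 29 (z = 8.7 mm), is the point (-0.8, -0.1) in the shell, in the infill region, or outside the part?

At z = 8.7 mm: the r=9 sphere slices to a regular 32-gon of circumradius 8.995 (√(r²−h²) with h=0.3 from center). Overall, the cross-section is a single solid region. The nearest boundary edge runs (-8.99, 0.00)→(-8.82, -1.75); distance from the point to it = 8.15 mm. The point is inside the cross-section and 8.15 mm from the nearest boundary — more than the 1.2 mm shell width (3 × 0.4), so it's in the infill interior.

infill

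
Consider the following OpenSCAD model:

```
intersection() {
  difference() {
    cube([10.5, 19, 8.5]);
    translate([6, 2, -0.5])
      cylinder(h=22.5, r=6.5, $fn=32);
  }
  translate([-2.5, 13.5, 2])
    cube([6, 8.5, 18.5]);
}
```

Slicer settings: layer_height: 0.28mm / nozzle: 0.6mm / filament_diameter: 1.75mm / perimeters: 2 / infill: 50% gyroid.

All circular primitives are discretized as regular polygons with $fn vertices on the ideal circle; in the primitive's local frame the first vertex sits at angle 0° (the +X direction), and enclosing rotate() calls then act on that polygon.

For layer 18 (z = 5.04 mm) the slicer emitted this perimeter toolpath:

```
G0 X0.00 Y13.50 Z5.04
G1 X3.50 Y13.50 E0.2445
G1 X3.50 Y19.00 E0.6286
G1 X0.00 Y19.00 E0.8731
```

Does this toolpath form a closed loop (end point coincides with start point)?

no

Start point (G0): (0.00, 13.50). End point (last G1): the path does not return to the start — open.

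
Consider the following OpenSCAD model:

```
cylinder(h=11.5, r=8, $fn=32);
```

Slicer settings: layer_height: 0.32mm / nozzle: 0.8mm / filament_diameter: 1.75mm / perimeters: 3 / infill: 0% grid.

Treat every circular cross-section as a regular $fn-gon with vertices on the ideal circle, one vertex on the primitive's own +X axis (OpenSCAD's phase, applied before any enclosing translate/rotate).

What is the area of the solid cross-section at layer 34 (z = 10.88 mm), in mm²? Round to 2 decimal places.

At z = 10.88 mm: the r=8 cylinder gives a regular 32-gon of circumradius 8 (constant along its height) (area = (32/2)·8.000²·sin(360°/32) = 199.77 mm²). Overall, the cross-section is a single solid region. Net area = 199.77 mm².

199.77 mm²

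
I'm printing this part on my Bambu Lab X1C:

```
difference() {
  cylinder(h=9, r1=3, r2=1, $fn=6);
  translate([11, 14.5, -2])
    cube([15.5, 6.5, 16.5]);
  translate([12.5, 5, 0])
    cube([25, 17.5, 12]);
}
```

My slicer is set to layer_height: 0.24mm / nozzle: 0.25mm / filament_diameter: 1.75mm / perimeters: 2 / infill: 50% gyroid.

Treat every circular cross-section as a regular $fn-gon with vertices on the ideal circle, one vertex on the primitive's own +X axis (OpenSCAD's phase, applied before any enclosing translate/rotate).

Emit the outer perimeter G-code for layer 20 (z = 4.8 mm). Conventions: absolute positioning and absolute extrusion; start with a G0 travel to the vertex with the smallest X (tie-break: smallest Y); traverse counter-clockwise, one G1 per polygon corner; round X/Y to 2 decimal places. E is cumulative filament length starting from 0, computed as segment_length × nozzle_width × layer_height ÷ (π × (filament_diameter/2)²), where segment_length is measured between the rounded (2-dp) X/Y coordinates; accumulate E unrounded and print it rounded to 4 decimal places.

G0 X-1.93 Y0.00 Z4.80
G1 X-0.97 Y-1.67 E0.0481
G1 X0.97 Y-1.67 E0.0964
G1 X1.93 Y0.00 E0.1445
G1 X0.97 Y1.67 E0.1925
G1 X-0.97 Y1.67 E0.2409
G1 X-1.93 Y0.00 E0.2890

At z = 4.8 mm: the cone: at t=0.533 of its height the radius interpolates to r₁+(r₂−r₁)t = 1.933, giving a regular 6-gon of that circumradius; the cube at (11, 14.5) is present — its section is the full 15.5×6.5 rectangle; the 25×17.5 cube at (12.5, 5) contributes its full rectangle; Subtracting the remaining from the first: starting from the cone, the 15.5×6.5 cube at (11, 14.5) misses the remaining region (no effect); the 25×17.5 cube at (12.5, 5) misses the remaining region (no effect) — 1 connected region. The outline is a single polygon with 6 vertices. Extrusion per mm of travel: 0.25 × 0.24 / (π × 0.875²) = 0.024945. Accumulating E over each segment gives final E = 0.2890.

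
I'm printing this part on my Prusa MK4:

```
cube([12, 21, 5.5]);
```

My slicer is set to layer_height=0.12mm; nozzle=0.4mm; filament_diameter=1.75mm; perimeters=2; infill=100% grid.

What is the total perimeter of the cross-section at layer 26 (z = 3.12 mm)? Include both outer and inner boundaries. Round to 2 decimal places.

66.00 mm

At z = 3.12 mm: the cube is present — its section is the full 12×21 rectangle (perimeter 66.00 mm). Overall, the cross-section is a single solid region. Total boundary length (outer) = 66.00 mm.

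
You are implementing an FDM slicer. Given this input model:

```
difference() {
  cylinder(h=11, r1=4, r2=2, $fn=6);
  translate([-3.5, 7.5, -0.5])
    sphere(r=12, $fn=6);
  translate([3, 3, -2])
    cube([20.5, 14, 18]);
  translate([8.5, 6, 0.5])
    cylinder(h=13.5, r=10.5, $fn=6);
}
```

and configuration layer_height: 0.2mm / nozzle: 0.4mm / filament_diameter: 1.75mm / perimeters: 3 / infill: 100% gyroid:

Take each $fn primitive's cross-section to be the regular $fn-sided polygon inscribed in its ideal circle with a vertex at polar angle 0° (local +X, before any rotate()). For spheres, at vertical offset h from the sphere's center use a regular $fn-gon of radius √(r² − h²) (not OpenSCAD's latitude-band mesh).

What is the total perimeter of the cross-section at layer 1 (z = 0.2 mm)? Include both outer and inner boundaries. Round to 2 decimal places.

At z = 0.2 mm: the cone (r1=4→r2=2) has section circumradius 3.964 here — a regular 6-gon (perimeter = 2·6·3.964·sin(180°/6) = 23.78 mm); the r=12 sphere at (-3.5, 7.5) slices to a regular 6-gon of circumradius 11.980 (√(r²−h²) with h=0.7 from center) (perimeter = 2·6·11.980·sin(180°/6) = 71.88 mm); the cube at (3, 3) is present — its section is the full 20.5×14 rectangle (perimeter 69.00 mm); the cylinder at (8.5, 6) is not intersected at this z (z outside [0.5, 14]); After the difference (first − rest): starting from the cone, the r=12 sphere at (-3.5, 7.5) partially overlaps it — only the 38.43 mm² overlap (of its 372.85 mm²) is removed, clipping the outline; the 20.5×14 cube at (3, 3) misses the remaining region (no effect) — boundary = 9.86 mm. Overall, the cross-section is a single solid region. Total boundary length (outer) = 9.86 mm.

9.86 mm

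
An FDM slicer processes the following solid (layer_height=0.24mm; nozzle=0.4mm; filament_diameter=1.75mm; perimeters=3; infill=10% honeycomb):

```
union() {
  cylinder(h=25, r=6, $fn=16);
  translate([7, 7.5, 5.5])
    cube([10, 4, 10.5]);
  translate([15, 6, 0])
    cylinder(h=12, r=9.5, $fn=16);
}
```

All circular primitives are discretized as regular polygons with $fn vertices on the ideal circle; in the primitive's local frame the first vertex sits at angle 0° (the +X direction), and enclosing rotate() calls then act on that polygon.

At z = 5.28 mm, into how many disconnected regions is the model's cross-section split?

2

At z = 5.28 mm: the r=6 cylinder gives a regular 16-gon of circumradius 6 (constant along its height); the cube at (7, 7.5) is absent (z outside [5.5, 16]); the cylinder at (15, 6): section is a regular 16-gon, circumradius r=9.5; Combining (union): the 2 present regions are separate (no shared area or edge), so areas and boundary lengths simply add and each stays a separate island — 2 connected regions. The result has 2 disconnected regions.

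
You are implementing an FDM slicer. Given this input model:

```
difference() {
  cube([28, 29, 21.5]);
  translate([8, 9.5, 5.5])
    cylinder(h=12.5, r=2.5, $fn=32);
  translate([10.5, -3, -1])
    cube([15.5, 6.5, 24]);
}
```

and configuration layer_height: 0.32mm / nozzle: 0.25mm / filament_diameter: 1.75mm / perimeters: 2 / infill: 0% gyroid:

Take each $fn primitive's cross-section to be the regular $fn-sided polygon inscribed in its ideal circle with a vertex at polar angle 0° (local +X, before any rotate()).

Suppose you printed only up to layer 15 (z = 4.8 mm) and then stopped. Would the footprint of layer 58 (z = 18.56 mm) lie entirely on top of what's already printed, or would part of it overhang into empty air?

entirely on top

Compare the two slices. At z = 4.8: the 28×29 cube contributes its full rectangle (area 812.00 mm²); the cylinder at (8, 9.5) does not reach this height (z outside [5.5, 18]); the 15.5×6.5 cube at (10.5, -3) contributes its full rectangle (area 100.75 mm²); After the difference (first − rest): starting from the 28×29 cube (812.00 mm²), the 15.5×6.5 cube at (10.5, -3) partially overlaps it — only the 54.25 mm² overlap (of its 100.75 mm²) is removed, clipping the outline — area = 757.75 mm². At z = 18.56: the cube is present — its section is the full 28×29 rectangle (area 812.00 mm²); the cylinder at (8, 9.5) is absent (z outside [5.5, 18]); the cube at (10.5, -3) (footprint 15.5×6.5) is included at this height (area 100.75 mm²); Subtracting the remaining from the first: starting from the 28×29 cube (812.00 mm²), the 15.5×6.5 cube at (10.5, -3) partially overlaps it — only the 54.25 mm² overlap (of its 100.75 mm²) is removed, clipping the outline — area = 757.75 mm². Checking containment: the cross-section at z = 18.56 is a subset of the cross-section at z = 4.8.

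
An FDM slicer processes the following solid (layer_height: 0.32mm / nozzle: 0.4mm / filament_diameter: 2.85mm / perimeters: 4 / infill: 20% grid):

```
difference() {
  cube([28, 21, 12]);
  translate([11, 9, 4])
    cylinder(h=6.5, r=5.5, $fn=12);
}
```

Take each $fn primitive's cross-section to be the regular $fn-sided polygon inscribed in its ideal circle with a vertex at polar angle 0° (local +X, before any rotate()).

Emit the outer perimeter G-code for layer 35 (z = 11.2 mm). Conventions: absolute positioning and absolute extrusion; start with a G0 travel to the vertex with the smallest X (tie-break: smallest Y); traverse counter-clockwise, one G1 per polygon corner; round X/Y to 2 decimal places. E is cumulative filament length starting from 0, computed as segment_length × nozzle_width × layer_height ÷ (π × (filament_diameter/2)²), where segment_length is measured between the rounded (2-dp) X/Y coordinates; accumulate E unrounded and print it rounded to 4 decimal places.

G0 X0.00 Y0.00 Z11.20
G1 X28.00 Y0.00 E0.5618
G1 X28.00 Y21.00 E0.9832
G1 X0.00 Y21.00 E1.5450
G1 X0.00 Y0.00 E1.9663

At z = 11.2 mm: the cube (footprint 28×21) is included at this height; the cylinder at (11, 9) is absent (z outside [4, 10.5]); After the difference (first − rest): none of the subtracted shapes is present at this height, so the 28×21 cube is unchanged — 1 connected region. The outline is a single polygon with 4 vertices. Extrusion per mm of travel: 0.4 × 0.32 / (π × 1.425²) = 0.020065. Accumulating E over each segment gives final E = 1.9663.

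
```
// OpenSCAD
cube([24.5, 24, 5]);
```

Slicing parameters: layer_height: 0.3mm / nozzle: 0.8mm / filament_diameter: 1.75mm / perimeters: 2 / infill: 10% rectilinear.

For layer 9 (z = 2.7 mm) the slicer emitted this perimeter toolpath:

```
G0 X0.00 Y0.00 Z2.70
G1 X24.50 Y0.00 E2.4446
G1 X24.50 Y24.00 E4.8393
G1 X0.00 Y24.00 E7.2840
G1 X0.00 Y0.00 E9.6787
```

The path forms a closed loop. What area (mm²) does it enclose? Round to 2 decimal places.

Apply the shoelace formula to the sequence of (X, Y) vertices; enclosed area = 588.00 mm².

588.00 mm²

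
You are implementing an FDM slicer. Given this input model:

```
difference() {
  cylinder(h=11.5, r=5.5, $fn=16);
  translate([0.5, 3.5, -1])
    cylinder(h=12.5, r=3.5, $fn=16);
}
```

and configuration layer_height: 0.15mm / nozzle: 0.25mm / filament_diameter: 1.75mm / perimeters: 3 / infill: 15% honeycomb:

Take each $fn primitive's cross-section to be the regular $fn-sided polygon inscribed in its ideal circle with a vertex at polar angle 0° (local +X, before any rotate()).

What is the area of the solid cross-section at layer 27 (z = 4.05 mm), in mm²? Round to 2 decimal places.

63.50 mm²

At z = 4.05 mm: the r=5.5 cylinder gives a regular 16-gon of circumradius 5.5 (constant along its height) (area = (16/2)·5.500²·sin(360°/16) = 92.61 mm²); the r=3.5 cylinder at (0.5, 3.5) contributes a regular 16-gon of circumradius 3.5 (area = (16/2)·3.500²·sin(360°/16) = 37.50 mm²); Taking the first minus the rest: starting from the r=5.5 cylinder (92.61 mm²), the r=3.5 cylinder at (0.5, 3.5) partially overlaps it — only the 29.11 mm² overlap (of its 37.50 mm²) is removed, clipping the outline — area = 63.50 mm². Overall, the cross-section is a single solid region. Net area = 63.50 mm².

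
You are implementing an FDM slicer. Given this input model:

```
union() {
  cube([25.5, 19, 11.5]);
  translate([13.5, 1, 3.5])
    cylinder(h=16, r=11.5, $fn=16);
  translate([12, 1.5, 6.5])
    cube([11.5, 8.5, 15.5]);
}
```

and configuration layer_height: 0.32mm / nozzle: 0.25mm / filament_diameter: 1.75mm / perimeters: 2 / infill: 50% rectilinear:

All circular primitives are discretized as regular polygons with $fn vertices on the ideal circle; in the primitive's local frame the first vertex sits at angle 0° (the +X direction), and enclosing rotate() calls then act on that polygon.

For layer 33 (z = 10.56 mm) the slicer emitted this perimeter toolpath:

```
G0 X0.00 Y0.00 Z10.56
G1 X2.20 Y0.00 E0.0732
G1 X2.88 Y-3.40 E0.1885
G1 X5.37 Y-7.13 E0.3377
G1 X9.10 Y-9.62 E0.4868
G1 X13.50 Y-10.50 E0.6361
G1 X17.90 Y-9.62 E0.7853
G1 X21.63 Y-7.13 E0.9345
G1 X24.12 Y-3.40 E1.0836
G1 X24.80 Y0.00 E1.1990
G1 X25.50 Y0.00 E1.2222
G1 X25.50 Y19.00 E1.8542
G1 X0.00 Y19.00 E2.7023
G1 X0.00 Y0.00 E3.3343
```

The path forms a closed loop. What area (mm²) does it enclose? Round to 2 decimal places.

664.04 mm²

Apply the shoelace formula to the sequence of (X, Y) vertices; enclosed area = 664.04 mm².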